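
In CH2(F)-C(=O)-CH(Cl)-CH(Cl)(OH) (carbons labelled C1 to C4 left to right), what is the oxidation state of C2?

+2

C2 has one bond to C (0), one bond to C (0), a double bond to O (2×+1 = +2).
Oxidation state = 0 + 0 + 2 = +2.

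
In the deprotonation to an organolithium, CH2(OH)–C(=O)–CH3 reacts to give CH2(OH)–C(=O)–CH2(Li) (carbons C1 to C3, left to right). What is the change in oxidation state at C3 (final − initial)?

Before: C3 has 1 bond to C, 3 bonds to H → oxidation state -3.
After: C3 has 1 bond to C, 2 bonds to H, 1 bond to Li → oxidation state -3.
Δ = -3 − (-3) = 0, so no net redox change at C3.

0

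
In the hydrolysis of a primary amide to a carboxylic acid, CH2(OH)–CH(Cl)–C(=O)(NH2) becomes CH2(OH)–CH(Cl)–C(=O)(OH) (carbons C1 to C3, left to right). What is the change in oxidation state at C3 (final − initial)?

0

Before: C3 has 1 bond to C, 2 bonds to O, 1 bond to N → oxidation state +3.
After: C3 has 1 bond to C, 3 bonds to O → oxidation state +3.
Δ = +3 − (+3) = 0, so no net redox change at C3.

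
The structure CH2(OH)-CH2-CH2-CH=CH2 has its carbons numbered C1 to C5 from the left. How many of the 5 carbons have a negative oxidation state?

Tallying each carbon's bonds:
C1: 1C, 2H, 1O → 0 − 2 + 1 = -1
C2: 2C, 2H → 0 − 2 = -2
C3: 2C, 2H → 0 − 2 = -2
C4: 3C, 1H → 0 − 1 = -1
C5: 2C, 2H → 0 − 2 = -2
5 carbons (C1, C2, C3, C4, C5) meet the condition.

5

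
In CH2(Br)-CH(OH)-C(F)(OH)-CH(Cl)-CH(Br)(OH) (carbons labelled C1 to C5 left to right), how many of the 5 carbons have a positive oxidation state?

Tallying each carbon's bonds:
C1: 1C, 2H, 1Br → 0 − 2 + 1 = -1
C2: 2C, 1H, 1O → 0 − 1 + 1 = 0
C3: 2C, 1O, 1F → 0 + 1 + 1 = +2
C4: 2C, 1H, 1Cl → 0 − 1 + 1 = 0
C5: 1C, 1H, 1O, 1Br → 0 − 1 + 1 + 1 = +1
2 carbons (C3, C5) meet the condition.

2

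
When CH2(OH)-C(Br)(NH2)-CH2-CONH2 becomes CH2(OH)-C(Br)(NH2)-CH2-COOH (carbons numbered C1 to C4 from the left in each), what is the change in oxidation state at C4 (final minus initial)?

Before: C4 has 1 bond to C, 2 bonds to O, 1 bond to N → oxidation state +3.
After: C4 has 1 bond to C, 3 bonds to O → oxidation state +3.
Δ = +3 − (+3) = 0, so no net redox change at C4.

0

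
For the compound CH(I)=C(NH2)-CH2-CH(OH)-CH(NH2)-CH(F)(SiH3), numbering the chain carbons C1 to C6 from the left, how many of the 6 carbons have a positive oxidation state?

Each bond to a more electronegative atom (O, N, halogen) counts +1, each bond to a less electronegative atom (H, metal, B, Si) counts −1, and each C–C bond counts 0. Tallying each carbon:
C1: 2C, 1H, 1I → 0 − 1 + 1 = 0
C2: 3C, 1N → 0 + 1 = +1
C3: 2C, 2H → 0 − 2 = -2
C4: 2C, 1H, 1O → 0 − 1 + 1 = 0
C5: 2C, 1H, 1N → 0 − 1 + 1 = 0
C6: 1C, 1H, 1F, 1Si → 0 − 1 + 1 − 1 = -1
1 carbon (C2) meets the condition.

1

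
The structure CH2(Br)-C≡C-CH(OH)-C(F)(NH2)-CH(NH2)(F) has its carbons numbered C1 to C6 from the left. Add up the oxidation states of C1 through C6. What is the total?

+2

Tallying each carbon's bonds:
C1: 1C, 2H, 1Br → 0 − 2 + 1 = -1
C2: 4C → 0 = 0
C3: 4C → 0 = 0
C4: 2C, 1H, 1O → 0 − 1 + 1 = 0
C5: 2C, 1N, 1F → 0 + 1 + 1 = +2
C6: 1C, 1H, 1N, 1F → 0 − 1 + 1 + 1 = +1
Sum = -1 + 0 + 0 + 0 + 2 + 1 = +2.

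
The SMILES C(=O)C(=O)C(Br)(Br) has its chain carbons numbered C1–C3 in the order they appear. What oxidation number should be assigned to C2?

C2 has one bond to C (0), one bond to C (0), a double bond to O (2×+1 = +2).
Oxidation state = 0 + 0 + 2 = +2.

+2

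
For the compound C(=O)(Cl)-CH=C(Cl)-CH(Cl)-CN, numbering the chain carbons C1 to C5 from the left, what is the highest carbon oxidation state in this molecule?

+3

Each bond to a more electronegative atom (O, N, halogen) counts +1, each bond to a less electronegative atom (H, metal, B, Si) counts −1, and each C–C bond counts 0. Tallying each carbon:
C1: 1C, 2O, 1Cl → 0 + 2 + 1 = +3
C2: 3C, 1H → 0 − 1 = -1
C3: 3C, 1Cl → 0 + 1 = +1
C4: 2C, 1H, 1Cl → 0 − 1 + 1 = 0
C5: 1C, 3N → 0 + 3 = +3
The highest value is +3.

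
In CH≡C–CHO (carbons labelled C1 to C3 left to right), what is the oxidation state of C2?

0

C2 has a triple bond to C (3×0 = 0), one bond to C (0).
Oxidation state = 0 + 0 = 0.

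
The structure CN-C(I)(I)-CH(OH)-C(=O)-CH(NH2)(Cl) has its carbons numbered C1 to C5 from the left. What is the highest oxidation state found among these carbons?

+3

Each bond to a more electronegative atom (O, N, halogen) counts +1, each bond to a less electronegative atom (H, metal, B, Si) counts −1, and each C–C bond counts 0. Tallying each carbon:
C1: 1C, 3N → 0 + 3 = +3
C2: 2C, 2I → 0 + 2 = +2
C3: 2C, 1H, 1O → 0 − 1 + 1 = 0
C4: 2C, 2O → 0 + 2 = +2
C5: 1C, 1H, 1N, 1Cl → 0 − 1 + 1 + 1 = +1
The highest value is +3.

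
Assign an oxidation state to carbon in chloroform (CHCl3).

The carbon has one bond to H (-1), one bond to Cl (+1), one bond to Cl (+1), one bond to Cl (+1).
Oxidation state = -1 + 1 + 1 + 1 = +2.

+2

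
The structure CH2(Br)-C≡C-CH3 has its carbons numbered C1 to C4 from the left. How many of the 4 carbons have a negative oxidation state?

2

Each bond to a more electronegative atom (O, N, halogen) counts +1, each bond to a less electronegative atom (H, metal, B, Si) counts −1, and each C–C bond counts 0. Tallying each carbon:
C1: 1C, 2H, 1Br → 0 − 2 + 1 = -1
C2: 4C → 0 = 0
C3: 4C → 0 = 0
C4: 1C, 3H → 0 − 3 = -3
2 carbons (C1, C4) meet the condition.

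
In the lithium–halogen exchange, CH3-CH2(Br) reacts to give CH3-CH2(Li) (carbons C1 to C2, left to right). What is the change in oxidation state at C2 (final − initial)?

-2

Before: C2 has 1 bond to C, 2 bonds to H, 1 bond to Br → oxidation state -1.
After: C2 has 1 bond to C, 2 bonds to H, 1 bond to Li → oxidation state -3.
Δ = -3 − (-1) = -2, so this is a reduction at C2.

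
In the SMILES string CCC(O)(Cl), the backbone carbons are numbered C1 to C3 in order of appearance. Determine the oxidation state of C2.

-2

C2 has one bond to C (0), one bond to C (0), one bond to H (-1), one bond to H (-1).
Oxidation state = 0 + 0 − 1 − 1 = -2.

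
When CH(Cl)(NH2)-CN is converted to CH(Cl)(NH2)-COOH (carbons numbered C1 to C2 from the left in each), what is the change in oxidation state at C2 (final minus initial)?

Before: C2 has 1 bond to C, 3 bonds to N → oxidation state +3.
After: C2 has 1 bond to C, 3 bonds to O → oxidation state +3.
Δ = +3 − (+3) = 0, so no net redox change at C2.

0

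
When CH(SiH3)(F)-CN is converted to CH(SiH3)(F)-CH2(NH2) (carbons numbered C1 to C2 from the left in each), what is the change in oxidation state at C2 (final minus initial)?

-4

Before: C2 has 1 bond to C, 3 bonds to N → oxidation state +3.
After: C2 has 1 bond to C, 2 bonds to H, 1 bond to N → oxidation state -1.
Δ = -1 − (+3) = -4, so this is a reduction at C2.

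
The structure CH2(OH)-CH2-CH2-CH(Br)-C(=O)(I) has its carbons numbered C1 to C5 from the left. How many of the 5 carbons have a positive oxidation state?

1

Tallying each carbon's bonds:
C1: 1C, 2H, 1O → 0 − 2 + 1 = -1
C2: 2C, 2H → 0 − 2 = -2
C3: 2C, 2H → 0 − 2 = -2
C4: 2C, 1H, 1Br → 0 − 1 + 1 = 0
C5: 1C, 2O, 1I → 0 + 2 + 1 = +3
1 carbon (C5) meets the condition.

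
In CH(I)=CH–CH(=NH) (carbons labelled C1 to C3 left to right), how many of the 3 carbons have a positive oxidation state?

Tallying each carbon's bonds:
C1: 2C, 1H, 1I → 0 − 1 + 1 = 0
C2: 3C, 1H → 0 − 1 = -1
C3: 1C, 1H, 2N → 0 − 1 + 2 = +1
1 carbon (C3) meets the condition.

1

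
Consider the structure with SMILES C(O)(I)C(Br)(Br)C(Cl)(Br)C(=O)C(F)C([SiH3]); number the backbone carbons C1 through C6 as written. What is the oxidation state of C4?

Count +1 for every bond to an atom more electronegative than carbon and −1 for every bond to one less electronegative; C–C bonds are 0.
C4 has one bond to C (0), one bond to C (0), a double bond to O (2×+1 = +2).
Oxidation state = 0 + 0 + 2 = +2.

+2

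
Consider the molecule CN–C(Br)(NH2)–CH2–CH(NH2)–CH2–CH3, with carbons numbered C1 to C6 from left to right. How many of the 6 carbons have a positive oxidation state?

2

Tallying each carbon's bonds:
C1: 1C, 3N → 0 + 3 = +3
C2: 2C, 1N, 1Br → 0 + 1 + 1 = +2
C3: 2C, 2H → 0 − 2 = -2
C4: 2C, 1H, 1N → 0 − 1 + 1 = 0
C5: 2C, 2H → 0 − 2 = -2
C6: 1C, 3H → 0 − 3 = -3
2 carbons (C1, C2) meet the condition.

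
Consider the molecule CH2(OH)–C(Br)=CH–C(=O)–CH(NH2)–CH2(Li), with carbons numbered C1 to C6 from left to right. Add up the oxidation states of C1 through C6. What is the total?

Tallying each carbon's bonds:
C1: 1C, 2H, 1O → 0 − 2 + 1 = -1
C2: 3C, 1Br → 0 + 1 = +1
C3: 3C, 1H → 0 − 1 = -1
C4: 2C, 2O → 0 + 2 = +2
C5: 2C, 1H, 1N → 0 − 1 + 1 = 0
C6: 1C, 2H, 1Li → 0 − 2 − 1 = -3
Sum = -1 + 1 − 1 + 2 + 0 − 3 = -2.

-2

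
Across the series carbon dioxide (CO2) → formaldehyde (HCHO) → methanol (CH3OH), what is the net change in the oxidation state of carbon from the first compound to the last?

-6

Carbon oxidation states along the series — carbon dioxide: +4, formaldehyde: 0, methanol: -2.
Net change = -2 − (+4) = -6.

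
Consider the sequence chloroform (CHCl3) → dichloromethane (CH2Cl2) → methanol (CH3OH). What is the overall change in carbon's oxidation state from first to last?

-4

Carbon oxidation states along the series — chloroform: +2, dichloromethane: 0, methanol: -2.
Net change = -2 − (+2) = -4.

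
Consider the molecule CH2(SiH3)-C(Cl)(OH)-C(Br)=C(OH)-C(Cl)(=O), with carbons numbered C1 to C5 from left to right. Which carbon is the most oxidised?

C5

Tallying each carbon's bonds:
C1: 1C, 2H, 1Si → 0 − 2 − 1 = -3
C2: 2C, 1O, 1Cl → 0 + 1 + 1 = +2
C3: 3C, 1Br → 0 + 1 = +1
C4: 3C, 1O → 0 + 1 = +1
C5: 1C, 2O, 1Cl → 0 + 2 + 1 = +3
The most oxidised carbon is C5 at +3.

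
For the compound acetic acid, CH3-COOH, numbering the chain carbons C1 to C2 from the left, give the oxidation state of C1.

C1 has one bond to H (-1), one bond to H (-1), one bond to H (-1), one bond to C (0).
Oxidation state = -1 − 1 − 1 + 0 = -3.

-3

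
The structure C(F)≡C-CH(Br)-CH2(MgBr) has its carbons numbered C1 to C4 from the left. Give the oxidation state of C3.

0

Assign +1 per bond to O/N/halogen, −1 per bond to H or an electropositive element, and 0 per bond to carbon.
C3 has one bond to C (0), one bond to C (0), one bond to Br (+1), one bond to H (-1).
Oxidation state = 0 + 0 + 1 − 1 = 0.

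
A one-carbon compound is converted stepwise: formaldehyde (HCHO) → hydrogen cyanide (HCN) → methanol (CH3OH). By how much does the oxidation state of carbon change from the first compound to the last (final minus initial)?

Carbon oxidation states along the series — formaldehyde: 0, hydrogen cyanide: +2, methanol: -2.
Net change = -2 − (0) = -2.

-2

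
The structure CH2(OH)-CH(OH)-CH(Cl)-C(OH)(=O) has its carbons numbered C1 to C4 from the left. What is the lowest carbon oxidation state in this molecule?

-1

Tallying each carbon's bonds:
C1: 1C, 2H, 1O → 0 − 2 + 1 = -1
C2: 2C, 1H, 1O → 0 − 1 + 1 = 0
C3: 2C, 1H, 1Cl → 0 − 1 + 1 = 0
C4: 1C, 3O → 0 + 3 = +3
The lowest value is -1.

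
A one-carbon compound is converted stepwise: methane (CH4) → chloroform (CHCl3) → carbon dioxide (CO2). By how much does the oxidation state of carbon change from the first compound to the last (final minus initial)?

Carbon oxidation states along the series — methane: -4, chloroform: +2, carbon dioxide: +4.
Net change = +4 − (-4) = +8.

+8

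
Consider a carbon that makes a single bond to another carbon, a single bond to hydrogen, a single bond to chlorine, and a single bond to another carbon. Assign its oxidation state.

0

Bonds to more-electronegative neighbours contribute +1 each, bonds to H or metals contribute −1 each, and C–C bonds contribute 0.
The carbon has one bond to C (0), one bond to C (0), one bond to Cl (+1), one bond to H (-1).
Oxidation state = 0 + 0 + 1 − 1 = 0.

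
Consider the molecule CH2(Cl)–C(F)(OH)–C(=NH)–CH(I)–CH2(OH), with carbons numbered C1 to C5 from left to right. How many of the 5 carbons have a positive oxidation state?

Tallying each carbon's bonds:
C1: 1C, 2H, 1Cl → 0 − 2 + 1 = -1
C2: 2C, 1O, 1F → 0 + 1 + 1 = +2
C3: 2C, 2N → 0 + 2 = +2
C4: 2C, 1H, 1I → 0 − 1 + 1 = 0
C5: 1C, 2H, 1O → 0 − 2 + 1 = -1
2 carbons (C2, C3) meet the condition.

2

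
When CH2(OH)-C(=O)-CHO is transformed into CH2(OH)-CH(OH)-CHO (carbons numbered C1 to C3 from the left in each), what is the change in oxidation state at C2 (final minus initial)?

-2

Before: C2 has 2 bonds to C, 2 bonds to O → oxidation state +2.
After: C2 has 2 bonds to C, 1 bond to H, 1 bond to O → oxidation state 0.
Δ = 0 − (+2) = -2, so this is a reduction at C2.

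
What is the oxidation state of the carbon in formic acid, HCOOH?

The carbon has one bond to H (-1), a double bond to O (2×+1 = +2), one bond to O (+1).
Oxidation state = -1 + 2 + 1 = +2.

+2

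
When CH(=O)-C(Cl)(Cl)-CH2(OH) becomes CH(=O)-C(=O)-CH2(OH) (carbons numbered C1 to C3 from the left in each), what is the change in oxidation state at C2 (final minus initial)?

0

Before: C2 has 2 bonds to C, 2 bonds to Cl → oxidation state +2.
After: C2 has 2 bonds to C, 2 bonds to O → oxidation state +2.
Δ = +2 − (+2) = 0, so no net redox change at C2.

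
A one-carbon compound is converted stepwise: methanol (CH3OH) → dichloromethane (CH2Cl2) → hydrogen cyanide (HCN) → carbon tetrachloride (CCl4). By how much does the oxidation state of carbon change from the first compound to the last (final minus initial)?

Carbon oxidation states along the series — methanol: -2, dichloromethane: 0, hydrogen cyanide: +2, carbon tetrachloride: +4.
Net change = +4 − (-2) = +6.

+6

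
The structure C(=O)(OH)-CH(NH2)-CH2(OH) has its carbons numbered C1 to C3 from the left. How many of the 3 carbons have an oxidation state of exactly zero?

1

Tallying each carbon's bonds:
C1: 1C, 3O → 0 + 3 = +3
C2: 2C, 1H, 1N → 0 − 1 + 1 = 0
C3: 1C, 2H, 1O → 0 − 2 + 1 = -1
1 carbon (C2) meets the condition.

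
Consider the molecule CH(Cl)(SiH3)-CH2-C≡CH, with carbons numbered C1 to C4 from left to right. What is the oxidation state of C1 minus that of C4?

C1: 1C, 1H, 1Cl, 1Si → 0 − 1 + 1 − 1 = -1
C4: 3C, 1H → 0 − 1 = -1
Difference: -1 − (-1) = 0.

0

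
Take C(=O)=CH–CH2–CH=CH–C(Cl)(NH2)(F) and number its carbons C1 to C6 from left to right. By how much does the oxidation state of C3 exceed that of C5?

-1

C3: 2C, 2H → 0 − 2 = -2
C5: 3C, 1H → 0 − 1 = -1
Difference: -2 − (-1) = -1.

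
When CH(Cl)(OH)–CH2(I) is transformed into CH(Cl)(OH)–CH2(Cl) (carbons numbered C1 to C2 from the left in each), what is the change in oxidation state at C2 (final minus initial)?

0

Before: C2 has 1 bond to C, 2 bonds to H, 1 bond to I → oxidation state -1.
After: C2 has 1 bond to C, 2 bonds to H, 1 bond to Cl → oxidation state -1.
Δ = -1 − (-1) = 0, so no net redox change at C2.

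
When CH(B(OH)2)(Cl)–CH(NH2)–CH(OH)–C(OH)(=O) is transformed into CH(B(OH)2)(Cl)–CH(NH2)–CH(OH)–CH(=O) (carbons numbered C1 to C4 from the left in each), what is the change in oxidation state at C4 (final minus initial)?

Before: C4 has 1 bond to C, 3 bonds to O → oxidation state +3.
After: C4 has 1 bond to C, 1 bond to H, 2 bonds to O → oxidation state +1.
Δ = +1 − (+3) = -2, so this is a reduction at C4.

-2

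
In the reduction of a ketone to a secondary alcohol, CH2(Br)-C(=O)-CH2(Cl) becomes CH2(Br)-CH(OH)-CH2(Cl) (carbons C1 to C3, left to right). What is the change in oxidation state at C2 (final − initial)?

Before: C2 has 2 bonds to C, 2 bonds to O → oxidation state +2.
After: C2 has 2 bonds to C, 1 bond to H, 1 bond to O → oxidation state 0.
Δ = 0 − (+2) = -2, so this is a reduction at C2.

-2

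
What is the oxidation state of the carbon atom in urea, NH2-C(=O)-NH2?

Each bond to a more electronegative atom (O, N, halogen) counts +1, each bond to a less electronegative atom (H, metal, B, Si) counts −1, and each C–C bond counts 0.
The carbon has one bond to N (+1), a double bond to O (2×+1 = +2), one bond to N (+1).
Oxidation state = +1 + 2 + 1 = +4.

+4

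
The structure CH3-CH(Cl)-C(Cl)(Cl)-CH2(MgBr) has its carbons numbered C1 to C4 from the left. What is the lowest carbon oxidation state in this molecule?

-3

Assign +1 per bond to O/N/halogen, −1 per bond to H or an electropositive element, and 0 per bond to carbon. Tallying each carbon:
C1: 1C, 3H → 0 − 3 = -3
C2: 2C, 1H, 1Cl → 0 − 1 + 1 = 0
C3: 2C, 2Cl → 0 + 2 = +2
C4: 1C, 2H, 1Mg → 0 − 2 − 1 = -3
The lowest value is -3.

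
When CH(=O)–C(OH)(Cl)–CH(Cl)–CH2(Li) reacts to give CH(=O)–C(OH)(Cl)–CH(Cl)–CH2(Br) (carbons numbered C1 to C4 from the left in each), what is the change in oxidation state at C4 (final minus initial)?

+2

Before: C4 has 1 bond to C, 2 bonds to H, 1 bond to Li → oxidation state -3.
After: C4 has 1 bond to C, 2 bonds to H, 1 bond to Br → oxidation state -1.
Δ = -1 − (-3) = +2, so this is an oxidation at C4.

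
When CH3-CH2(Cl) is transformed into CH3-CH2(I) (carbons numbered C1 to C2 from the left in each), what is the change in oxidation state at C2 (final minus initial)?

0

Before: C2 has 1 bond to C, 2 bonds to H, 1 bond to Cl → oxidation state -1.
After: C2 has 1 bond to C, 2 bonds to H, 1 bond to I → oxidation state -1.
Δ = -1 − (-1) = 0, so no net redox change at C2.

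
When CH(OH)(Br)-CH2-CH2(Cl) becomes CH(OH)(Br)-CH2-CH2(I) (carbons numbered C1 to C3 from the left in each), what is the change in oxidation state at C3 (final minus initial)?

Before: C3 has 1 bond to C, 2 bonds to H, 1 bond to Cl → oxidation state -1.
After: C3 has 1 bond to C, 2 bonds to H, 1 bond to I → oxidation state -1.
Δ = -1 − (-1) = 0, so no net redox change at C3.

0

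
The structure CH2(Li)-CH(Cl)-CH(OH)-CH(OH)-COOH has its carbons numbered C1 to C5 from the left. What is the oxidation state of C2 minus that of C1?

+3

C2: 2C, 1H, 1Cl → 0 − 1 + 1 = 0
C1: 1C, 2H, 1Li → 0 − 2 − 1 = -3
Difference: 0 − (-3) = +3.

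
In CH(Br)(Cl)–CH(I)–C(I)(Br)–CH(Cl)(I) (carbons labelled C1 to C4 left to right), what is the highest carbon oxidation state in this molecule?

+2

Each bond to a more electronegative atom (O, N, halogen) counts +1, each bond to a less electronegative atom (H, metal, B, Si) counts −1, and each C–C bond counts 0. Tallying each carbon:
C1: 1C, 1H, 1Cl, 1Br → 0 − 1 + 1 + 1 = +1
C2: 2C, 1H, 1I → 0 − 1 + 1 = 0
C3: 2C, 1Br, 1I → 0 + 1 + 1 = +2
C4: 1C, 1H, 1Cl, 1I → 0 − 1 + 1 + 1 = +1
The highest value is +2.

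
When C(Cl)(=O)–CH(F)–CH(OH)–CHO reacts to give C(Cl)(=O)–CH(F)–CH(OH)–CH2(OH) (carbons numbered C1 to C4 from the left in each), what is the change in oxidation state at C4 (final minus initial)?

Before: C4 has 1 bond to C, 1 bond to H, 2 bonds to O → oxidation state +1.
After: C4 has 1 bond to C, 2 bonds to H, 1 bond to O → oxidation state -1.
Δ = -1 − (+1) = -2, so this is a reduction at C4.

-2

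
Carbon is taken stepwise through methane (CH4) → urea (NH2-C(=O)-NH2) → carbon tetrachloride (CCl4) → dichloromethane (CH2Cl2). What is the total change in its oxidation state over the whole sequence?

+4

Carbon oxidation states along the series — methane: -4, urea: +4, carbon tetrachloride: +4, dichloromethane: 0.
Net change = 0 − (-4) = +4.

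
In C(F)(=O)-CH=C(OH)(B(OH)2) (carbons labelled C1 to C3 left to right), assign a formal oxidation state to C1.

+3

Each bond to a more electronegative atom (O, N, halogen) counts +1, each bond to a less electronegative atom (H, metal, B, Si) counts −1, and each C–C bond counts 0.
C1 has one bond to C (0), one bond to F (+1), a double bond to O (2×+1 = +2).
Oxidation state = 0 + 1 + 2 = +3.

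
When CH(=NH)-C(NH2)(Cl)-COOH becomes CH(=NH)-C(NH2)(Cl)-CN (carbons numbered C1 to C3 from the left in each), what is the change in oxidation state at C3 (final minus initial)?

0

Before: C3 has 1 bond to C, 3 bonds to O → oxidation state +3.
After: C3 has 1 bond to C, 3 bonds to N → oxidation state +3.
Δ = +3 − (+3) = 0, so no net redox change at C3.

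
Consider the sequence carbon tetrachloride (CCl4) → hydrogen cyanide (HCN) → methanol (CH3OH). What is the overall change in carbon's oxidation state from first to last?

-6

Carbon oxidation states along the series — carbon tetrachloride: +4, hydrogen cyanide: +2, methanol: -2.
Net change = -2 − (+4) = -6.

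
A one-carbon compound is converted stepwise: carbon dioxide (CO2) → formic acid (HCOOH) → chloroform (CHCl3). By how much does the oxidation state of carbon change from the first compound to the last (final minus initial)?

Carbon oxidation states along the series — carbon dioxide: +4, formic acid: +2, chloroform: +2.
Net change = +2 − (+4) = -2.

-2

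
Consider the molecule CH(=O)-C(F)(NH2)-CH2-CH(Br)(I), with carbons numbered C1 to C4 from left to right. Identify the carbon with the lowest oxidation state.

C3

Tallying each carbon's bonds:
C1: 1C, 1H, 2O → 0 − 1 + 2 = +1
C2: 2C, 1N, 1F → 0 + 1 + 1 = +2
C3: 2C, 2H → 0 − 2 = -2
C4: 1C, 1H, 1Br, 1I → 0 − 1 + 1 + 1 = +1
The most reduced carbon is C3 at -2.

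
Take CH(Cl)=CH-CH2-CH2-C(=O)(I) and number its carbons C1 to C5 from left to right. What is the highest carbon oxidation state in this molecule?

Tallying each carbon's bonds:
C1: 2C, 1H, 1Cl → 0 − 1 + 1 = 0
C2: 3C, 1H → 0 − 1 = -1
C3: 2C, 2H → 0 − 2 = -2
C4: 2C, 2H → 0 − 2 = -2
C5: 1C, 2O, 1I → 0 + 2 + 1 = +3
The highest value is +3.

+3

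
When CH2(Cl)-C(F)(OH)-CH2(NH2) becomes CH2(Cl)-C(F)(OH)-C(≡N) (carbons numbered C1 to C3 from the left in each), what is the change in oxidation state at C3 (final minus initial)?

Before: C3 has 1 bond to C, 2 bonds to H, 1 bond to N → oxidation state -1.
After: C3 has 1 bond to C, 3 bonds to N → oxidation state +3.
Δ = +3 − (-1) = +4, so this is an oxidation at C3.

+4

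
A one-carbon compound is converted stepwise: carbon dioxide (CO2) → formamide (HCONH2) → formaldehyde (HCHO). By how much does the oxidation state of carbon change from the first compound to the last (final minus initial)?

Carbon oxidation states along the series — carbon dioxide: +4, formamide: +2, formaldehyde: 0.
Net change = 0 − (+4) = -4.

-4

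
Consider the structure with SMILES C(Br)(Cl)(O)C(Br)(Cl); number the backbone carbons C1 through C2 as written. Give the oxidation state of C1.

Assign +1 per bond to O/N/halogen, −1 per bond to H or an electropositive element, and 0 per bond to carbon.
C1 has one bond to C (0), one bond to Br (+1), one bond to Cl (+1), one bond to O (+1).
Oxidation state = 0 + 1 + 1 + 1 = +3.

+3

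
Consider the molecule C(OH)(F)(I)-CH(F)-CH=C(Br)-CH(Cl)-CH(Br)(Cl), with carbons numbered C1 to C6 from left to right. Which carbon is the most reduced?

Tallying each carbon's bonds:
C1: 1C, 1O, 1F, 1I → 0 + 1 + 1 + 1 = +3
C2: 2C, 1H, 1F → 0 − 1 + 1 = 0
C3: 3C, 1H → 0 − 1 = -1
C4: 3C, 1Br → 0 + 1 = +1
C5: 2C, 1H, 1Cl → 0 − 1 + 1 = 0
C6: 1C, 1H, 1Cl, 1Br → 0 − 1 + 1 + 1 = +1
The most reduced carbon is C3 at -1.

C3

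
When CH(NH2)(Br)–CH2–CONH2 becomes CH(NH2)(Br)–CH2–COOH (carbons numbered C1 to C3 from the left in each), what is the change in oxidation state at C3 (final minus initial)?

Before: C3 has 1 bond to C, 2 bonds to O, 1 bond to N → oxidation state +3.
After: C3 has 1 bond to C, 3 bonds to O → oxidation state +3.
Δ = +3 − (+3) = 0, so no net redox change at C3.

0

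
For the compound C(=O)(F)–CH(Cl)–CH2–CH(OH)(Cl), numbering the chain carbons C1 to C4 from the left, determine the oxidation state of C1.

Assign +1 per bond to O/N/halogen, −1 per bond to H or an electropositive element, and 0 per bond to carbon.
C1 has one bond to C (0), a double bond to O (2×+1 = +2), one bond to F (+1).
Oxidation state = 0 + 2 + 1 = +3.

+3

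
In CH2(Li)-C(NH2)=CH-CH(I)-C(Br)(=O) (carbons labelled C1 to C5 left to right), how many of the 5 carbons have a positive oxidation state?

2

Assign +1 per bond to O/N/halogen, −1 per bond to H or an electropositive element, and 0 per bond to carbon. Tallying each carbon:
C1: 1C, 2H, 1Li → 0 − 2 − 1 = -3
C2: 3C, 1N → 0 + 1 = +1
C3: 3C, 1H → 0 − 1 = -1
C4: 2C, 1H, 1I → 0 − 1 + 1 = 0
C5: 1C, 2O, 1Br → 0 + 2 + 1 = +3
2 carbons (C2, C5) meet the condition.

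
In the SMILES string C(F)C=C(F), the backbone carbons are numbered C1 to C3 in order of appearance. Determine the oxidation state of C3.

C3 has a double bond to C (2×0 = 0), one bond to F (+1), one bond to H (-1).
Oxidation state = 0 + 1 − 1 = 0.

0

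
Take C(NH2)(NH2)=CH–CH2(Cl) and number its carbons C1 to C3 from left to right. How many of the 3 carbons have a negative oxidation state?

Tallying each carbon's bonds:
C1: 2C, 2N → 0 + 2 = +2
C2: 3C, 1H → 0 − 1 = -1
C3: 1C, 2H, 1Cl → 0 − 2 + 1 = -1
2 carbons (C2, C3) meet the condition.

2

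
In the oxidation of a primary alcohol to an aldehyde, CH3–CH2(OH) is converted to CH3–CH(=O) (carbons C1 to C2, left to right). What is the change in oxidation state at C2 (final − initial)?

Before: C2 has 1 bond to C, 2 bonds to H, 1 bond to O → oxidation state -1.
After: C2 has 1 bond to C, 1 bond to H, 2 bonds to O → oxidation state +1.
Δ = +1 − (-1) = +2, so this is an oxidation at C2.

+2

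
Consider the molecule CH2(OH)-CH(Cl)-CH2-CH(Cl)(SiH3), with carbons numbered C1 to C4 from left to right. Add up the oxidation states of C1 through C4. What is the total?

-4

Assign +1 per bond to O/N/halogen, −1 per bond to H or an electropositive element, and 0 per bond to carbon. Tallying each carbon:
C1: 1C, 2H, 1O → 0 − 2 + 1 = -1
C2: 2C, 1H, 1Cl → 0 − 1 + 1 = 0
C3: 2C, 2H → 0 − 2 = -2
C4: 1C, 1H, 1Cl, 1Si → 0 − 1 + 1 − 1 = -1
Sum = -1 + 0 − 2 − 1 = -4.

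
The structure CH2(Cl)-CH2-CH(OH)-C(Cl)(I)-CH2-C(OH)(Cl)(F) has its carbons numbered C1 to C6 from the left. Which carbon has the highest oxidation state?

C6

Tallying each carbon's bonds:
C1: 1C, 2H, 1Cl → 0 − 2 + 1 = -1
C2: 2C, 2H → 0 − 2 = -2
C3: 2C, 1H, 1O → 0 − 1 + 1 = 0
C4: 2C, 1Cl, 1I → 0 + 1 + 1 = +2
C5: 2C, 2H → 0 − 2 = -2
C6: 1C, 1O, 1F, 1Cl → 0 + 1 + 1 + 1 = +3
The most oxidised carbon is C6 at +3.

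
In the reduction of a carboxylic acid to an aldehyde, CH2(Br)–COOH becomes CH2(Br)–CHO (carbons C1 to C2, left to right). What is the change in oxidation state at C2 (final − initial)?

Before: C2 has 1 bond to C, 3 bonds to O → oxidation state +3.
After: C2 has 1 bond to C, 1 bond to H, 2 bonds to O → oxidation state +1.
Δ = +1 − (+3) = -2, so this is a reduction at C2.

-2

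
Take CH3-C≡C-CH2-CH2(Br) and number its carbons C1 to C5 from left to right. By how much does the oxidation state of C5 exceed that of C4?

+1

C5: 1C, 2H, 1Br → 0 − 2 + 1 = -1
C4: 2C, 2H → 0 − 2 = -2
Difference: -1 − (-2) = +1.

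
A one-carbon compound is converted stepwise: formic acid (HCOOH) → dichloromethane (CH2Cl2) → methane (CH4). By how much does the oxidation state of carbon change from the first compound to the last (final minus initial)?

Carbon oxidation states along the series — formic acid: +2, dichloromethane: 0, methane: -4.
Net change = -4 − (+2) = -6.

-6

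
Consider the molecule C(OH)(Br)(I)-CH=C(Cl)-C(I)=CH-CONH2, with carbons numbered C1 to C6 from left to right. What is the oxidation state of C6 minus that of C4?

C6: 1C, 2O, 1N → 0 + 2 + 1 = +3
C4: 3C, 1I → 0 + 1 = +1
Difference: +3 − (+1) = +2.

+2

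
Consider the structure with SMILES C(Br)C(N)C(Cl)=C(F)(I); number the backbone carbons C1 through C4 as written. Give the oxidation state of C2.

C2 has one bond to C (0), one bond to C (0), one bond to N (+1), one bond to H (-1).
Oxidation state = 0 + 0 + 1 − 1 = 0.

0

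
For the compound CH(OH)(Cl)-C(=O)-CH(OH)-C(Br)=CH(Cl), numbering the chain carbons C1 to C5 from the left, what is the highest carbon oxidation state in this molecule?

Bonds to more-electronegative neighbours contribute +1 each, bonds to H or metals contribute −1 each, and C–C bonds contribute 0. Tallying each carbon:
C1: 1C, 1H, 1O, 1Cl → 0 − 1 + 1 + 1 = +1
C2: 2C, 2O → 0 + 2 = +2
C3: 2C, 1H, 1O → 0 − 1 + 1 = 0
C4: 3C, 1Br → 0 + 1 = +1
C5: 2C, 1H, 1Cl → 0 − 1 + 1 = 0
The highest value is +2.

+2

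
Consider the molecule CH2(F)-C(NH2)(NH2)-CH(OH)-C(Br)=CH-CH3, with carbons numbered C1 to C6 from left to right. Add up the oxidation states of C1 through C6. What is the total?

-2

Tallying each carbon's bonds:
C1: 1C, 2H, 1F → 0 − 2 + 1 = -1
C2: 2C, 2N → 0 + 2 = +2
C3: 2C, 1H, 1O → 0 − 1 + 1 = 0
C4: 3C, 1Br → 0 + 1 = +1
C5: 3C, 1H → 0 − 1 = -1
C6: 1C, 3H → 0 − 3 = -3
Sum = -1 + 2 + 0 + 1 − 1 − 3 = -2.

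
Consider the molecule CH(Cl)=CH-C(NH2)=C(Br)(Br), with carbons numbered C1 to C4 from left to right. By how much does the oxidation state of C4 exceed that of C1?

+2

C4: 2C, 2Br → 0 + 2 = +2
C1: 2C, 1H, 1Cl → 0 − 1 + 1 = 0
Difference: +2 − (0) = +2.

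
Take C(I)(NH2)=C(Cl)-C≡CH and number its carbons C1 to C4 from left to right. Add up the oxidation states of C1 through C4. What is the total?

+2

Each bond to a more electronegative atom (O, N, halogen) counts +1, each bond to a less electronegative atom (H, metal, B, Si) counts −1, and each C–C bond counts 0. Tallying each carbon:
C1: 2C, 1N, 1I → 0 + 1 + 1 = +2
C2: 3C, 1Cl → 0 + 1 = +1
C3: 4C → 0 = 0
C4: 3C, 1H → 0 − 1 = -1
Sum = +2 + 1 + 0 − 1 = +2.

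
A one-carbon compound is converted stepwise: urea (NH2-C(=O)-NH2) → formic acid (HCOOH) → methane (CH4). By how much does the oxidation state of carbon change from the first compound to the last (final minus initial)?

-8

Carbon oxidation states along the series — urea: +4, formic acid: +2, methane: -4.
Net change = -4 − (+4) = -8.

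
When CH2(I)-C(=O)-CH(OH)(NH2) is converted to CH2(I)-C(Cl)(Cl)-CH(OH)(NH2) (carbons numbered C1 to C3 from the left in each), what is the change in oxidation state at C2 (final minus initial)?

Before: C2 has 2 bonds to C, 2 bonds to O → oxidation state +2.
After: C2 has 2 bonds to C, 2 bonds to Cl → oxidation state +2.
Δ = +2 − (+2) = 0, so no net redox change at C2.

0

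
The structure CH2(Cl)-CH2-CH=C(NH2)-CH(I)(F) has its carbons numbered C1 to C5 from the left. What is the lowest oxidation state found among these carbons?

-2

Tallying each carbon's bonds:
C1: 1C, 2H, 1Cl → 0 − 2 + 1 = -1
C2: 2C, 2H → 0 − 2 = -2
C3: 3C, 1H → 0 − 1 = -1
C4: 3C, 1N → 0 + 1 = +1
C5: 1C, 1H, 1F, 1I → 0 − 1 + 1 + 1 = +1
The lowest value is -2.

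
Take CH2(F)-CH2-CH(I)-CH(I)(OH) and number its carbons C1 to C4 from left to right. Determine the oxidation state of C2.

-2

Each bond to a more electronegative atom (O, N, halogen) counts +1, each bond to a less electronegative atom (H, metal, B, Si) counts −1, and each C–C bond counts 0.
C2 has one bond to C (0), one bond to C (0), one bond to H (-1), one bond to H (-1).
Oxidation state = 0 + 0 − 1 − 1 = -2.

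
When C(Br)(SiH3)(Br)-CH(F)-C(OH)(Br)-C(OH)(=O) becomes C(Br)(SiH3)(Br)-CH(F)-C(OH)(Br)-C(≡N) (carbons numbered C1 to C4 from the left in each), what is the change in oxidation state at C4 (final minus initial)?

0

Before: C4 has 1 bond to C, 3 bonds to O → oxidation state +3.
After: C4 has 1 bond to C, 3 bonds to N → oxidation state +3.
Δ = +3 − (+3) = 0, so no net redox change at C4.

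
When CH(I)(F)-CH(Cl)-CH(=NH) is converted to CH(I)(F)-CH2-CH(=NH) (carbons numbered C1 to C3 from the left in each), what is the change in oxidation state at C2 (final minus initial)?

-2

Before: C2 has 2 bonds to C, 1 bond to H, 1 bond to Cl → oxidation state 0.
After: C2 has 2 bonds to C, 2 bonds to H → oxidation state -2.
Δ = -2 − (0) = -2, so this is a reduction at C2.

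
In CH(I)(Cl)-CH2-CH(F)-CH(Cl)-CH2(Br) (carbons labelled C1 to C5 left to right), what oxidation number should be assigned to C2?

-2

C2 has one bond to C (0), one bond to C (0), one bond to H (-1), one bond to H (-1).
Oxidation state = 0 + 0 − 1 − 1 = -2.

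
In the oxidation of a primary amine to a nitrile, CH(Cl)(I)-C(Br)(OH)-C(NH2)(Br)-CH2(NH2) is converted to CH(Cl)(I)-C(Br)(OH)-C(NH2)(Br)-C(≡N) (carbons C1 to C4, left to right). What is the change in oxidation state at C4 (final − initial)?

Before: C4 has 1 bond to C, 2 bonds to H, 1 bond to N → oxidation state -1.
After: C4 has 1 bond to C, 3 bonds to N → oxidation state +3.
Δ = +3 − (-1) = +4, so this is an oxidation at C4.

+4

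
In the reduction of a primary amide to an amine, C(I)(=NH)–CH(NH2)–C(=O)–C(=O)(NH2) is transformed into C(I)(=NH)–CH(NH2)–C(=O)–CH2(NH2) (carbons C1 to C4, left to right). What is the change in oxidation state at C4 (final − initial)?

-4

Before: C4 has 1 bond to C, 2 bonds to O, 1 bond to N → oxidation state +3.
After: C4 has 1 bond to C, 2 bonds to H, 1 bond to N → oxidation state -1.
Δ = -1 − (+3) = -4, so this is a reduction at C4.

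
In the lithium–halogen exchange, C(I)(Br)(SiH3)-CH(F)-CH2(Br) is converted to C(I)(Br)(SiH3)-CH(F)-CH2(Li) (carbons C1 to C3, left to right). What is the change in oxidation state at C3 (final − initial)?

Before: C3 has 1 bond to C, 2 bonds to H, 1 bond to Br → oxidation state -1.
After: C3 has 1 bond to C, 2 bonds to H, 1 bond to Li → oxidation state -3.
Δ = -3 − (-1) = -2, so this is a reduction at C3.

-2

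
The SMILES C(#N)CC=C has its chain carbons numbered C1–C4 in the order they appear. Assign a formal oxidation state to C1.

+3

Assign +1 per bond to O/N/halogen, −1 per bond to H or an electropositive element, and 0 per bond to carbon.
C1 has one bond to C (0), a triple bond to N (3×+1 = +3).
Oxidation state = 0 + 3 = +3.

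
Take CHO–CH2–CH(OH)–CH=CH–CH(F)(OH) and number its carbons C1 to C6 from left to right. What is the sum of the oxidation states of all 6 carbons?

-2

Bonds to more-electronegative neighbours contribute +1 each, bonds to H or metals contribute −1 each, and C–C bonds contribute 0. Tallying each carbon:
C1: 1C, 1H, 2O → 0 − 1 + 2 = +1
C2: 2C, 2H → 0 − 2 = -2
C3: 2C, 1H, 1O → 0 − 1 + 1 = 0
C4: 3C, 1H → 0 − 1 = -1
C5: 3C, 1H → 0 − 1 = -1
C6: 1C, 1H, 1O, 1F → 0 − 1 + 1 + 1 = +1
Sum = +1 − 2 + 0 − 1 − 1 + 1 = -2.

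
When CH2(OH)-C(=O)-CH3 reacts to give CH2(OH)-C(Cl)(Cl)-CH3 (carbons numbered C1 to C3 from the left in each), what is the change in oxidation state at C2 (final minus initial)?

0

Before: C2 has 2 bonds to C, 2 bonds to O → oxidation state +2.
After: C2 has 2 bonds to C, 2 bonds to Cl → oxidation state +2.
Δ = +2 − (+2) = 0, so no net redox change at C2.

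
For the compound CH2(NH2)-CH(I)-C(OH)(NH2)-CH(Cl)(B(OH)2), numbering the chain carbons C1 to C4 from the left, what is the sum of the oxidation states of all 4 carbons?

0

Each bond to a more electronegative atom (O, N, halogen) counts +1, each bond to a less electronegative atom (H, metal, B, Si) counts −1, and each C–C bond counts 0. Tallying each carbon:
C1: 1C, 2H, 1N → 0 − 2 + 1 = -1
C2: 2C, 1H, 1I → 0 − 1 + 1 = 0
C3: 2C, 1O, 1N → 0 + 1 + 1 = +2
C4: 1C, 1H, 1Cl, 1B → 0 − 1 + 1 − 1 = -1
Sum = -1 + 0 + 2 − 1 = 0.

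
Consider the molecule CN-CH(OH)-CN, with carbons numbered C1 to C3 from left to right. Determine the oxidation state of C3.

+3

Assign +1 per bond to O/N/halogen, −1 per bond to H or an electropositive element, and 0 per bond to carbon.
C3 has one bond to C (0), a triple bond to N (3×+1 = +3).
Oxidation state = 0 + 3 = +3.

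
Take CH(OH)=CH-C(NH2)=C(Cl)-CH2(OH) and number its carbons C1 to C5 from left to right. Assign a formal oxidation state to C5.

-1

Each bond to a more electronegative atom (O, N, halogen) counts +1, each bond to a less electronegative atom (H, metal, B, Si) counts −1, and each C–C bond counts 0.
C5 has one bond to C (0), one bond to H (-1), one bond to H (-1), one bond to O (+1).
Oxidation state = 0 − 1 − 1 + 1 = -1.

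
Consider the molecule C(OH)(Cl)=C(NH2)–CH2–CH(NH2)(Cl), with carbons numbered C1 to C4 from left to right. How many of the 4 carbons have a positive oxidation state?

Tallying each carbon's bonds:
C1: 2C, 1O, 1Cl → 0 + 1 + 1 = +2
C2: 3C, 1N → 0 + 1 = +1
C3: 2C, 2H → 0 − 2 = -2
C4: 1C, 1H, 1N, 1Cl → 0 − 1 + 1 + 1 = +1
3 carbons (C1, C2, C4) meet the condition.

3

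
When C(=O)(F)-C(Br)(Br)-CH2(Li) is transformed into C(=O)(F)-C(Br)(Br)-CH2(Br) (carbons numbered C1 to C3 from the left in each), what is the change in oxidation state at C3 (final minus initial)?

Before: C3 has 1 bond to C, 2 bonds to H, 1 bond to Li → oxidation state -3.
After: C3 has 1 bond to C, 2 bonds to H, 1 bond to Br → oxidation state -1.
Δ = -1 − (-3) = +2, so this is an oxidation at C3.

+2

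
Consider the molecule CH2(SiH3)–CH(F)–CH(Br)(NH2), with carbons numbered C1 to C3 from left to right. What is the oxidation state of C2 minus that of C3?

-1

C2: 2C, 1H, 1F → 0 − 1 + 1 = 0
C3: 1C, 1H, 1N, 1Br → 0 − 1 + 1 + 1 = +1
Difference: 0 − (+1) = -1.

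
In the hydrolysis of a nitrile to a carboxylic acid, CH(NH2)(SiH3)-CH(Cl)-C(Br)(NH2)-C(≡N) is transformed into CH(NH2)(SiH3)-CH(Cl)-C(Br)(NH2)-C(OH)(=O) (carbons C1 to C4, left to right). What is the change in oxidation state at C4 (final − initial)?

0

Before: C4 has 1 bond to C, 3 bonds to N → oxidation state +3.
After: C4 has 1 bond to C, 3 bonds to O → oxidation state +3.
Δ = +3 − (+3) = 0, so no net redox change at C4.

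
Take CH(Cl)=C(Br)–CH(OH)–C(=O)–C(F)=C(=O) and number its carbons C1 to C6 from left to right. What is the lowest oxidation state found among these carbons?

Tallying each carbon's bonds:
C1: 2C, 1H, 1Cl → 0 − 1 + 1 = 0
C2: 3C, 1Br → 0 + 1 = +1
C3: 2C, 1H, 1O → 0 − 1 + 1 = 0
C4: 2C, 2O → 0 + 2 = +2
C5: 3C, 1F → 0 + 1 = +1
C6: 2C, 2O → 0 + 2 = +2
The lowest value is 0.

0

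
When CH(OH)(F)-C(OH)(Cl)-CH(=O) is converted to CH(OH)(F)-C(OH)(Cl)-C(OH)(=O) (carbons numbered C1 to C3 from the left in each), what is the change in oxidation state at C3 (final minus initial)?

+2

Before: C3 has 1 bond to C, 1 bond to H, 2 bonds to O → oxidation state +1.
After: C3 has 1 bond to C, 3 bonds to O → oxidation state +3.
Δ = +3 − (+1) = +2, so this is an oxidation at C3.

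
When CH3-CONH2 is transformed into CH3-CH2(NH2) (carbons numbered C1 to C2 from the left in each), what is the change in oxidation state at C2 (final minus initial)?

Before: C2 has 1 bond to C, 2 bonds to O, 1 bond to N → oxidation state +3.
After: C2 has 1 bond to C, 2 bonds to H, 1 bond to N → oxidation state -1.
Δ = -1 − (+3) = -4, so this is a reduction at C2.

-4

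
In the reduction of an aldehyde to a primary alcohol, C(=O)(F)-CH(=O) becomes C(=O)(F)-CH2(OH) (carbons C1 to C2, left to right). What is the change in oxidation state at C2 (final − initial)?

Before: C2 has 1 bond to C, 1 bond to H, 2 bonds to O → oxidation state +1.
After: C2 has 1 bond to C, 2 bonds to H, 1 bond to O → oxidation state -1.
Δ = -1 − (+1) = -2, so this is a reduction at C2.

-2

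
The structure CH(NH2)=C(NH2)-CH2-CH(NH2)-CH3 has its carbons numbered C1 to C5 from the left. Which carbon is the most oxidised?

C2

Bonds to more-electronegative neighbours contribute +1 each, bonds to H or metals contribute −1 each, and C–C bonds contribute 0. Tallying each carbon:
C1: 2C, 1H, 1N → 0 − 1 + 1 = 0
C2: 3C, 1N → 0 + 1 = +1
C3: 2C, 2H → 0 − 2 = -2
C4: 2C, 1H, 1N → 0 − 1 + 1 = 0
C5: 1C, 3H → 0 − 3 = -3
The most oxidised carbon is C2 at +1.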